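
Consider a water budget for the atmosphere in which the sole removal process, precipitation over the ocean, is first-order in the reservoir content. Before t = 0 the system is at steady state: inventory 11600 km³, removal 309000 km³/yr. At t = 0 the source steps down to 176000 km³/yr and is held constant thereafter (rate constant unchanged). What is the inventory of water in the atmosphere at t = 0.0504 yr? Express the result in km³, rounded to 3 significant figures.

Residence time τ = M₀/F₀ = 0.03754 yr. The eventual steady state is M_∞ = M₀·(F₁/F₀) = 11600 × 176000/309000 = 6607.1 km³.
The anomaly ΔM(t) = M(t) − M_∞ decays as ΔM₀·e^(−t/τ) with ΔM₀ = 11600 − 6607.1 = 4993 km³.
At t = 0.0504 yr, e^(−t/τ) = e^(−1.343) = 0.2612, so ΔM = 1304 km³ and M = 6607.1 + 1304 = 7911.2 km³.

7910 km³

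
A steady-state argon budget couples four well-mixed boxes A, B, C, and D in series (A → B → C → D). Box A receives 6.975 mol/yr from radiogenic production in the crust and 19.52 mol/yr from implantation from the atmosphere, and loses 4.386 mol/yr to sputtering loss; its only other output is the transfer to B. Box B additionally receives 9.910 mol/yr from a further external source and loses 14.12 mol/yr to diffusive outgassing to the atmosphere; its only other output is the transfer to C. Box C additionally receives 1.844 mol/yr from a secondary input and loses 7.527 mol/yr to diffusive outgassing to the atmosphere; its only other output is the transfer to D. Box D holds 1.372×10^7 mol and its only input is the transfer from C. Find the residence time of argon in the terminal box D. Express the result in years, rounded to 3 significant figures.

Box A: F(A→B) = (6.975 + 19.52) − 4.386 = 22.109 mol/yr.
Box B: F(B→C) = (22.109 + 9.910) − 14.12 = 17.899 mol/yr.
Box C: F(C→D) = (17.899 + 1.844) − 7.527 = 12.216 mol/yr.
Box D throughput = its input = 12.216 mol/yr; τ = 1.372×10^7 / 12.216 = 1.123×10^6 yr.

1.12×10^6 yr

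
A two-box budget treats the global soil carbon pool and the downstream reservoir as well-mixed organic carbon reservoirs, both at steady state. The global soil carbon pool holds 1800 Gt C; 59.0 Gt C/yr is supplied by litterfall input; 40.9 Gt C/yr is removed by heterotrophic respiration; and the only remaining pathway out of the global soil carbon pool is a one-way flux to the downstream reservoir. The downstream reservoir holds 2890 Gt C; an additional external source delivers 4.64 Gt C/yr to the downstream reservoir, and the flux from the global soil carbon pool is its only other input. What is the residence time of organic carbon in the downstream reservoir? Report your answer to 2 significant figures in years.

Balance the global soil carbon pool: ΣF_in = 59.000 Gt C/yr.
Flux to the downstream reservoir = ΣF_in − (40.9) = 18.100 Gt C/yr.
Total input to the downstream reservoir = 18.100 + 4.64 = 22.740 Gt C/yr; at steady state this equals its total output.
τ = M / F = 2890 / 22.740 = 127.1 yr.

130 yr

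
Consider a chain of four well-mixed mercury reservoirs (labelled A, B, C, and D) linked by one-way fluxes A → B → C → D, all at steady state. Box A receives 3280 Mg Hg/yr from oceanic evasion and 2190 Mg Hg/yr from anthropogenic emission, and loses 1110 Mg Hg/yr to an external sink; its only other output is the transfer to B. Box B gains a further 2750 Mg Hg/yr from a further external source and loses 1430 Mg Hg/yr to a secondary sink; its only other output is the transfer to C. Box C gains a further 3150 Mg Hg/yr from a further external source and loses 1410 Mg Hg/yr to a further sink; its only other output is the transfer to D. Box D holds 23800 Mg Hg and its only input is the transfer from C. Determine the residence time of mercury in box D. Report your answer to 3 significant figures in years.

Box A: F(A→B) = (3280 + 2190) − 1110 = 4360.0 Mg Hg/yr.
Box B: F(B→C) = (4360.0 + 2750) − 1430 = 5680.0 Mg Hg/yr.
Box C: F(C→D) = (5680.0 + 3150) − 1410 = 7420.0 Mg Hg/yr.
Box D throughput = its input = 7420.0 Mg Hg/yr; τ = 23800 / 7420.0 = 3.208 yr.

3.21 yr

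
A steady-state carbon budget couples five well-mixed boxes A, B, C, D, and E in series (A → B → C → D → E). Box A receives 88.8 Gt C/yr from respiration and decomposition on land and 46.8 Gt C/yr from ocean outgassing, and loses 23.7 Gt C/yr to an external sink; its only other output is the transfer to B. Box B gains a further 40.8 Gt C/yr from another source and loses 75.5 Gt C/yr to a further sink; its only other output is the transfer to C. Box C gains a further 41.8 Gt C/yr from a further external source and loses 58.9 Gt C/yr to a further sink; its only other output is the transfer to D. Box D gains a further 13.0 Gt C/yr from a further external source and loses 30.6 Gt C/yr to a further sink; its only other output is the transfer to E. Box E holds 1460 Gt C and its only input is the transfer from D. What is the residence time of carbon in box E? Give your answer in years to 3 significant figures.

Box A: F(A→B) = (88.8 + 46.8) − 23.7 = 111.90 Gt C/yr.
Box B: F(B→C) = (111.90 + 40.8) − 75.5 = 77.200 Gt C/yr.
Box C: F(C→D) = (77.200 + 41.8) − 58.9 = 60.100 Gt C/yr.
Box D: F(D→E) = (60.100 + 13.0) − 30.6 = 42.500 Gt C/yr.
Box E throughput = its input = 42.500 Gt C/yr; τ = 1460 / 42.500 = 34.35 yr.

34.4 yr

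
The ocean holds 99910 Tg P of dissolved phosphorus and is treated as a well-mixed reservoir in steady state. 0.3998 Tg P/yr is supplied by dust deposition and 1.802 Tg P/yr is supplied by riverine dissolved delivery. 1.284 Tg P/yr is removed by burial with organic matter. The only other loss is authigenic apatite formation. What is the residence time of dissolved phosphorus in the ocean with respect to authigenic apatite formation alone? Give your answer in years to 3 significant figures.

At steady state ΣF_in = ΣF_out.
ΣF_in = 0.3998 + 1.802 = 2.2018 Tg P/yr.
Authigenic apatite formation flux = ΣF_in − (1.284) = 2.2018 − 1.284 = 0.9178 Tg P/yr.
τ = M / F = 99910 / 0.9178 = 108900 yr.

109000 yr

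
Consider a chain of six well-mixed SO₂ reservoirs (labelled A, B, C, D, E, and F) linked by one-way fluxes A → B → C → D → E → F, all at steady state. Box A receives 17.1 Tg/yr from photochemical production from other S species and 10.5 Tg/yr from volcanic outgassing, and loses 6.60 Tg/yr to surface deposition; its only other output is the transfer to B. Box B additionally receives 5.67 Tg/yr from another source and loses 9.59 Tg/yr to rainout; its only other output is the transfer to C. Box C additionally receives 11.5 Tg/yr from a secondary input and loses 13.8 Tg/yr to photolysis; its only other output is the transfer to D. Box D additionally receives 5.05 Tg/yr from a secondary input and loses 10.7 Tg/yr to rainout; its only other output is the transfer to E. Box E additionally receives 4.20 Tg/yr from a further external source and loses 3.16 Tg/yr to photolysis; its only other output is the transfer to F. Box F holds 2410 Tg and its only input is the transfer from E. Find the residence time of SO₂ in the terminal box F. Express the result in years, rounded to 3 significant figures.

237 yr

Box A: F(A→B) = (17.1 + 10.5) − 6.60 = 21.000 Tg/yr.
Box B: F(B→C) = (21.000 + 5.67) − 9.59 = 17.080 Tg/yr.
Box C: F(C→D) = (17.080 + 11.5) − 13.8 = 14.780 Tg/yr.
Box D: F(D→E) = (14.780 + 5.05) − 10.7 = 9.1300 Tg/yr.
Box E: F(E→F) = (9.1300 + 4.20) − 3.16 = 10.170 Tg/yr.
Box F throughput = its input = 10.170 Tg/yr; τ = 2410 / 10.170 = 237.0 yr.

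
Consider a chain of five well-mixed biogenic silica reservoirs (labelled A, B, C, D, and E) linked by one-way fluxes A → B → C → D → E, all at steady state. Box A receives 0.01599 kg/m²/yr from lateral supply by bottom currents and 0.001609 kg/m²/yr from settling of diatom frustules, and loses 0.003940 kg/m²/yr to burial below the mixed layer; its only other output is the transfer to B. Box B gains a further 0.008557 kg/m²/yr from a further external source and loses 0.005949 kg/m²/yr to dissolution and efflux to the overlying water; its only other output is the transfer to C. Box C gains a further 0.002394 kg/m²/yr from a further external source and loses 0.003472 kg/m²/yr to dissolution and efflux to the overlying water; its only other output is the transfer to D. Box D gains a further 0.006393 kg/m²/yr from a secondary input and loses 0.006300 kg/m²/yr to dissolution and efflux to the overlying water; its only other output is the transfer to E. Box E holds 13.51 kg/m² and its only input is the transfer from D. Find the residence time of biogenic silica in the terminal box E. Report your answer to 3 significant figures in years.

884 yr

Box A: F(A→B) = (0.01599 + 0.001609) − 0.003940 = 0.013659 kg/m²/yr.
Box B: F(B→C) = (0.013659 + 0.008557) − 0.005949 = 0.016267 kg/m²/yr.
Box C: F(C→D) = (0.016267 + 0.002394) − 0.003472 = 0.015189 kg/m²/yr.
Box D: F(D→E) = (0.015189 + 0.006393) − 0.006300 = 0.015282 kg/m²/yr.
Box E throughput = its input = 0.015282 kg/m²/yr; τ = 13.51 / 0.015282 = 884.0 yr.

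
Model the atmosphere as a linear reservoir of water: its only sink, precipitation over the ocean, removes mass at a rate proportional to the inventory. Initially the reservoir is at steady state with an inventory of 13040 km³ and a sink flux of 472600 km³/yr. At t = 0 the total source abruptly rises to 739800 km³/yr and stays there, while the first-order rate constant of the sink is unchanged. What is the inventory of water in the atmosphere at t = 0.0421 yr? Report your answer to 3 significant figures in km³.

18800 km³

The sink rate constant is k = F₀/M₀ = 472600/13040 = 36.24 yr⁻¹.
Solving dM/dt = F₁ − kM with M(0) = M₀ gives M(t) = F₁/k + (M₀ − F₁/k)·e^(−kt).
F₁/k = 739800/36.24 = 20413 km³; kt = 36.24 × 0.0421 = 1.526, e^(−kt) = 0.2174.
M(0.0421) = 20413 + (13040 − 20413) × 0.2174 = 20413 − 1603 = 18809 km³.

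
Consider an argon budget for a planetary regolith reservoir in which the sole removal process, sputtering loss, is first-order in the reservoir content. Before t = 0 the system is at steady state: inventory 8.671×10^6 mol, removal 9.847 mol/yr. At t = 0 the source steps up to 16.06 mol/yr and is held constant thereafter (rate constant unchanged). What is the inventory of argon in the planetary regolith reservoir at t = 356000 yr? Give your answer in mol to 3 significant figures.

1.05×10^7 mol

The sink rate constant is k = F₀/M₀ = 9.847/8.671×10^6 = 1.136×10^-6 yr⁻¹.
Solving dM/dt = F₁ − kM with M(0) = M₀ gives M(t) = F₁/k + (M₀ − F₁/k)·e^(−kt).
F₁/k = 16.06/1.136×10^-6 = 1.4142×10^7 mol; kt = 1.136×10^-6 × 356000 = 0.4043, e^(−kt) = 0.6675.
M(356000) = 1.4142×10^7 + (8.671×10^6 − 1.4142×10^7) × 0.6675 = 1.4142×10^7 − 3.652×10^6 = 1.0490×10^7 mol.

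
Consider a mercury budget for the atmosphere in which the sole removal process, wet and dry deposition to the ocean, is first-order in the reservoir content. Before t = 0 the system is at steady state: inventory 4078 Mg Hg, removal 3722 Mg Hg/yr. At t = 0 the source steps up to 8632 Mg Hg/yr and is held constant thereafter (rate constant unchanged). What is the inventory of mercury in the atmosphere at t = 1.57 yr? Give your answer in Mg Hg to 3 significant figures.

8170 Mg Hg

τ = M₀/F₀ = 4078/3722 = 1.096 yr; rate constant k = 1/τ.
New steady state M_∞ = F₁/k = F₁·τ = 8632 × 1.096 = 9457.6 Mg Hg.
M(t) = M_∞ + (M₀ − M_∞)·e^(−t/τ); t/τ = 1.57/1.096 = 1.433, so e^(−t/τ) = 0.2386.
M(t) = 9457.6 − 5380 × 0.2386 = 8174.0 Mg Hg.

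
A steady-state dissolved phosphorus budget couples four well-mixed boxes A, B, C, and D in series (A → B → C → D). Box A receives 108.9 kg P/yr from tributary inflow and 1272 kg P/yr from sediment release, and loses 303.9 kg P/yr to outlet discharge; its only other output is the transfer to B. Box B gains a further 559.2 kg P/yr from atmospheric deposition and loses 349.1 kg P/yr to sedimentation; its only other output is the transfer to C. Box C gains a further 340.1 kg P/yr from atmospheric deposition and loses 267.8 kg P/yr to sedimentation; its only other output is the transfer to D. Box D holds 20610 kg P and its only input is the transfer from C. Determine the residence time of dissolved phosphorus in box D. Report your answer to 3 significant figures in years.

Box A: F(A→B) = (108.9 + 1272) − 303.9 = 1077.0 kg P/yr.
Box B: F(B→C) = (1077.0 + 559.2) − 349.1 = 1287.1 kg P/yr.
Box C: F(C→D) = (1287.1 + 340.1) − 267.8 = 1359.4 kg P/yr.
Box D throughput = its input = 1359.4 kg P/yr; τ = 20610 / 1359.4 = 15.16 yr.

15.2 yr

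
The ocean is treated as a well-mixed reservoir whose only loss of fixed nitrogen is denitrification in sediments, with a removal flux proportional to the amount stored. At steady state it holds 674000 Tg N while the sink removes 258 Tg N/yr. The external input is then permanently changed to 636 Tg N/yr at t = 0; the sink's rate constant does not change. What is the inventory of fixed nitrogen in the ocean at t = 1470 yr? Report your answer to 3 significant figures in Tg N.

The sink rate constant is k = F₀/M₀ = 258/674000 = 0.0003828 yr⁻¹.
Solving dM/dt = F₁ − kM with M(0) = M₀ gives M(t) = F₁/k + (M₀ − F₁/k)·e^(−kt).
F₁/k = 636/0.0003828 = 1.6615×10^6 Tg N; kt = 0.0003828 × 1470 = 0.5627, e^(−kt) = 0.5697.
M(1470) = 1.6615×10^6 + (674000 − 1.6615×10^6) × 0.5697 = 1.6615×10^6 − 562500 = 1.0989×10^6 Tg N.

1.10×10^6 Tg N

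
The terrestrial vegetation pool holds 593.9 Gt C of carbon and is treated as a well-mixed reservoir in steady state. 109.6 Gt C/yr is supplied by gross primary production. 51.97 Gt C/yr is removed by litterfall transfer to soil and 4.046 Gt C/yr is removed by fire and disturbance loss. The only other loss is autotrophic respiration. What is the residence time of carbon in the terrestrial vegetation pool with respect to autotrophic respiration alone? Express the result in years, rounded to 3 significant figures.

11.1 yr

At steady state ΣF_in = ΣF_out.
ΣF_in = 109.60 Gt C/yr.
Autotrophic respiration flux = ΣF_in − (51.97 + 4.046) = 109.60 − 56.02 = 53.58 Gt C/yr.
τ = M / F = 593.9 / 53.58 = 11.08 yr.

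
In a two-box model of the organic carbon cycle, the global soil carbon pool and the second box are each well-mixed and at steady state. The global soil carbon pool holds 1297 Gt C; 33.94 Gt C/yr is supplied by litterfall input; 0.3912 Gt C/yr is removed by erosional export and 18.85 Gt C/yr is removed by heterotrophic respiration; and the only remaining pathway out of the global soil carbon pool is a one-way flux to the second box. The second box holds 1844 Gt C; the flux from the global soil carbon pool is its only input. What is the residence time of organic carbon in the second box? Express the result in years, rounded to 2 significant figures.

130 yr

Balance the global soil carbon pool: ΣF_in = 33.940 Gt C/yr.
Flux to the second box = ΣF_in − (0.3912 + 18.85) = 14.699 Gt C/yr.
At steady state the output of the second box equals its input, 14.699 Gt C/yr.
τ = M / F = 1844 / 14.699 = 125.5 yr.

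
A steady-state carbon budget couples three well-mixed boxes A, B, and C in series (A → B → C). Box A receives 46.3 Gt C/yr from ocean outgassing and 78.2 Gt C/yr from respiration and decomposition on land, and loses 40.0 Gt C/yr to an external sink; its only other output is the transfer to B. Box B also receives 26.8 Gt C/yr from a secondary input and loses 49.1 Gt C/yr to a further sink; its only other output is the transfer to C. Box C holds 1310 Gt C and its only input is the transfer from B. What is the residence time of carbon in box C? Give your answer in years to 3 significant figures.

21.1 yr

Box A: F(A→B) = (46.3 + 78.2) − 40.0 = 84.500 Gt C/yr.
Box B: F(B→C) = (84.500 + 26.8) − 49.1 = 62.200 Gt C/yr.
Box C throughput = its input = 62.200 Gt C/yr; τ = 1310 / 62.200 = 21.06 yr.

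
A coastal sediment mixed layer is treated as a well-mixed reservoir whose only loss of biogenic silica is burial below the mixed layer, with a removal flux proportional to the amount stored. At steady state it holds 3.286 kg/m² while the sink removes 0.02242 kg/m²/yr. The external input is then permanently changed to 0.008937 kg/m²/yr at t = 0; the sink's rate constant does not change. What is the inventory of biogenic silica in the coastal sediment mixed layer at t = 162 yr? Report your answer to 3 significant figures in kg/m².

1.96 kg/m²

τ = M₀/F₀ = 3.286/0.02242 = 146.6 yr; rate constant k = 1/τ.
New steady state M_∞ = F₁/k = F₁·τ = 0.008937 × 146.6 = 1.3099 kg/m².
M(t) = M_∞ + (M₀ − M_∞)·e^(−t/τ); t/τ = 162/146.6 = 1.105, so e^(−t/τ) = 0.3311.
M(t) = 1.3099 + 1.976 × 0.3311 = 1.9642 kg/m².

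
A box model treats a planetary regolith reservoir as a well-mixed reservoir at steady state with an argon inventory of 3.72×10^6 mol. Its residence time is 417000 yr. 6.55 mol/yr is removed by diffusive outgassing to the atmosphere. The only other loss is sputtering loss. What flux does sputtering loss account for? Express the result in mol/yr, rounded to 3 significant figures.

Total removal F = M/τ = 3.72×10^6 / 417000 = 8.921 mol/yr.
Sputtering loss = F − (6.55) = 8.921 − 6.550 = 2.371 mol/yr.

2.37 mol/yr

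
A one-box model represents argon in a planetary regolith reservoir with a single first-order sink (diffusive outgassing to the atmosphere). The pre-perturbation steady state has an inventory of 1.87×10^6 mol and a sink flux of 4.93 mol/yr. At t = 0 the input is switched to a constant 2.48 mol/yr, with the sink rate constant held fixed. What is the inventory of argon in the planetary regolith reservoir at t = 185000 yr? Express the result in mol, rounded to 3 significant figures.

τ = M₀/F₀ = 1.87×10^6/4.93 = 379300 yr; rate constant k = 1/τ.
New steady state M_∞ = F₁/k = F₁·τ = 2.48 × 379300 = 940690 mol.
M(t) = M_∞ + (M₀ − M_∞)·e^(−t/τ); t/τ = 185000/379300 = 0.4877, so e^(−t/τ) = 0.6140.
M(t) = 940690 + 929300 × 0.6140 = 1.5113×10^6 mol.

1.51×10^6 mol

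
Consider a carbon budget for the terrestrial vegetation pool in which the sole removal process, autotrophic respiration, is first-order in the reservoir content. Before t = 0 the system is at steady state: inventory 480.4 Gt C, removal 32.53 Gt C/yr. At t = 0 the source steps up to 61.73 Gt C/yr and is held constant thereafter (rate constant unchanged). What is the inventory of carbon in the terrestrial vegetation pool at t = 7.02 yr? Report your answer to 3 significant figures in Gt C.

644 Gt C

τ = M₀/F₀ = 480.4/32.53 = 14.77 yr; rate constant k = 1/τ.
New steady state M_∞ = F₁/k = F₁·τ = 61.73 × 14.77 = 911.62 Gt C.
M(t) = M_∞ + (M₀ − M_∞)·e^(−t/τ); t/τ = 7.02/14.77 = 0.4754, so e^(−t/τ) = 0.6217.
M(t) = 911.62 − 431.2 × 0.6217 = 643.55 Gt C.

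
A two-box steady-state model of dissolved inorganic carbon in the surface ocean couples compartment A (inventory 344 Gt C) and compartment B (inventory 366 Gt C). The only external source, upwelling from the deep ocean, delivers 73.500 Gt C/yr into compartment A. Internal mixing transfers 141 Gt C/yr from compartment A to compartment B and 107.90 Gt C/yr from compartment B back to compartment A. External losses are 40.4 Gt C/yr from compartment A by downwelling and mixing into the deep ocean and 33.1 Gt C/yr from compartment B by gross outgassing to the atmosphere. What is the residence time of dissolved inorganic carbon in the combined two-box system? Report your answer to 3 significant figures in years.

9.66 yr

Residence time in the combined system uses the total inventory and the total *external* removal — internal exchanges between the two boxes cancel.
M_total = 344 + 366 = 710.00 Gt C.
ΣF_external_out = 40.4 + 33.1 = 73.500 Gt C/yr.
τ = M_total / ΣF_ext = 710.00 / 73.500 = 9.660 yr.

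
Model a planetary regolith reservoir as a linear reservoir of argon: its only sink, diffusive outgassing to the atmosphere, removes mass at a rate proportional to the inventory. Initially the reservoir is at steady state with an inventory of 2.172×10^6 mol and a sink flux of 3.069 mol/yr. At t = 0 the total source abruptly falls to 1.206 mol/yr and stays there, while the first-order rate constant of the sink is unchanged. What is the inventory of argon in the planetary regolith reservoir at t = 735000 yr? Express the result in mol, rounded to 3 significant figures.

Residence time τ = M₀/F₀ = 707700 yr. The eventual steady state is M_∞ = M₀·(F₁/F₀) = 2.172×10^6 × 1.206/3.069 = 853510 mol.
The anomaly ΔM(t) = M(t) − M_∞ decays as ΔM₀·e^(−t/τ) with ΔM₀ = 2.172×10^6 − 853510 = 1.318×10^6 mol.
At t = 735000 yr, e^(−t/τ) = e^(−1.039) = 0.3540, so ΔM = 466700 mol and M = 853510 + 466700 = 1.3202×10^6 mol.

1.32×10^6 mol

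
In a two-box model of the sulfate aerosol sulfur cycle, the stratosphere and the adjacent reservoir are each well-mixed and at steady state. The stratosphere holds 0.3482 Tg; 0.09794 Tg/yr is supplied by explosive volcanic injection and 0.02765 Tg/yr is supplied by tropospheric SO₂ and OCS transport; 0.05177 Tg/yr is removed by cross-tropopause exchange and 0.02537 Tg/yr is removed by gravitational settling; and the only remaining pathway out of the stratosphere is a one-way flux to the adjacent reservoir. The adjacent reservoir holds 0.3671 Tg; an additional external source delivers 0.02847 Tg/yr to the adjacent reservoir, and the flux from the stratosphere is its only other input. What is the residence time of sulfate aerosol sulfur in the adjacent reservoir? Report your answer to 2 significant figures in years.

Balance the stratosphere: ΣF_in = 0.09794 + 0.02765 = 0.12559 Tg/yr.
Flux to the adjacent reservoir = ΣF_in − (0.05177 + 0.02537) = 0.048450 Tg/yr.
Total input to the adjacent reservoir = 0.048450 + 0.02847 = 0.076920 Tg/yr; at steady state this equals its total output.
τ = M / F = 0.3671 / 0.076920 = 4.772 yr.

4.8 yr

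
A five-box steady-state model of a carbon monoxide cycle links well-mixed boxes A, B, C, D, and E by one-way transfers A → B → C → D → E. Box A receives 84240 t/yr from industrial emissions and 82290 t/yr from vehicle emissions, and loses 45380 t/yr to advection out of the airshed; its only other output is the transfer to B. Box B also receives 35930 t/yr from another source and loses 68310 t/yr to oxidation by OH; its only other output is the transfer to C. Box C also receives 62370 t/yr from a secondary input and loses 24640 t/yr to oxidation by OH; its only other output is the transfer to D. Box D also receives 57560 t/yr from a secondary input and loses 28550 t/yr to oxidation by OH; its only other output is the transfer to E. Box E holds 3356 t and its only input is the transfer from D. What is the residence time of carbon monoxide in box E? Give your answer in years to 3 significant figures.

Box A: F(A→B) = (84240 + 82290) − 45380 = 121150 t/yr.
Box B: F(B→C) = (121150 + 35930) − 68310 = 88770 t/yr.
Box C: F(C→D) = (88770 + 62370) − 24640 = 126500 t/yr.
Box D: F(D→E) = (126500 + 57560) − 28550 = 155510 t/yr.
Box E throughput = its input = 155510 t/yr; τ = 3356 / 155510 = 0.02158 yr.

0.0216 yr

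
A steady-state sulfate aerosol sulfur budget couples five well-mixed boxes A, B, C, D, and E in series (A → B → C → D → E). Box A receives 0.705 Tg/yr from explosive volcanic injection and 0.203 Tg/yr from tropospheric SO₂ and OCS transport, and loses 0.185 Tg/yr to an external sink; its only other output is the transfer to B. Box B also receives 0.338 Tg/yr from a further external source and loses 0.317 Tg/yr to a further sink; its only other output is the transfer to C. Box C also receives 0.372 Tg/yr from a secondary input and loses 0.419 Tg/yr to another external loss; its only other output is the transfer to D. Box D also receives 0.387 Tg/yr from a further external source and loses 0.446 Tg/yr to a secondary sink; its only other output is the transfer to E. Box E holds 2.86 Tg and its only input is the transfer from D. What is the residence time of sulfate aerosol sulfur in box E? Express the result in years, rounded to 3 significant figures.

4.48 yr

Box A: F(A→B) = (0.705 + 0.203) − 0.185 = 0.72300 Tg/yr.
Box B: F(B→C) = (0.72300 + 0.338) − 0.317 = 0.74400 Tg/yr.
Box C: F(C→D) = (0.74400 + 0.372) − 0.419 = 0.69700 Tg/yr.
Box D: F(D→E) = (0.69700 + 0.387) − 0.446 = 0.63800 Tg/yr.
Box E throughput = its input = 0.63800 Tg/yr; τ = 2.86 / 0.63800 = 4.483 yr.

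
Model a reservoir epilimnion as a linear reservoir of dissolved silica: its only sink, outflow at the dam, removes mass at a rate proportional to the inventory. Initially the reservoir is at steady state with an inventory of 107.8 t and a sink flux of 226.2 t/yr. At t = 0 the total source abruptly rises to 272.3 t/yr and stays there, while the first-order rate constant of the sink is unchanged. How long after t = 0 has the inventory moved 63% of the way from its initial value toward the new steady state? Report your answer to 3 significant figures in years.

0.474 yr

τ = M₀/F₀ = 107.8/226.2 = 0.4766 yr.
The remaining gap fraction is e^(−t/τ); 63% covered ⇒ e^(−t/τ) = 0.370.
t = −τ ln(0.370) = 0.4766 × 0.9943 = 0.4738 yr.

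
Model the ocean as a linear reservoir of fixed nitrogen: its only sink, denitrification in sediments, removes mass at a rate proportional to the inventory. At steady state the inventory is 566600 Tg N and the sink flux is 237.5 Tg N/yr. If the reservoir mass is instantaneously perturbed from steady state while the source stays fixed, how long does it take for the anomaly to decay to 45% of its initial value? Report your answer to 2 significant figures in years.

1900 yr

For a linear reservoir the anomaly decays as exp(−t/τ) with τ = M/F = 566600/237.5 = 2386 yr.
exp(−t/τ) = 0.45 ⇒ t = −τ ln(0.45) = 2386 × 0.7985 = 1905 yr.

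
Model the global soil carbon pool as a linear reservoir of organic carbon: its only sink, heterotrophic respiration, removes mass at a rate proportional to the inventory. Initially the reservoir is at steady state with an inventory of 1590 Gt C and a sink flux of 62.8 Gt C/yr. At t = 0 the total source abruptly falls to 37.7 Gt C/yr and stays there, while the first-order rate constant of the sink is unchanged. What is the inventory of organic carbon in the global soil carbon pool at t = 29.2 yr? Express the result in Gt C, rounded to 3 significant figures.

τ = M₀/F₀ = 1590/62.8 = 25.32 yr; rate constant k = 1/τ.
New steady state M_∞ = F₁/k = F₁·τ = 37.7 × 25.32 = 954.51 Gt C.
M(t) = M_∞ + (M₀ − M_∞)·e^(−t/τ); t/τ = 29.2/25.32 = 1.153, so e^(−t/τ) = 0.3156.
M(t) = 954.51 + 635.5 × 0.3156 = 1155.1 Gt C.

1160 Gt C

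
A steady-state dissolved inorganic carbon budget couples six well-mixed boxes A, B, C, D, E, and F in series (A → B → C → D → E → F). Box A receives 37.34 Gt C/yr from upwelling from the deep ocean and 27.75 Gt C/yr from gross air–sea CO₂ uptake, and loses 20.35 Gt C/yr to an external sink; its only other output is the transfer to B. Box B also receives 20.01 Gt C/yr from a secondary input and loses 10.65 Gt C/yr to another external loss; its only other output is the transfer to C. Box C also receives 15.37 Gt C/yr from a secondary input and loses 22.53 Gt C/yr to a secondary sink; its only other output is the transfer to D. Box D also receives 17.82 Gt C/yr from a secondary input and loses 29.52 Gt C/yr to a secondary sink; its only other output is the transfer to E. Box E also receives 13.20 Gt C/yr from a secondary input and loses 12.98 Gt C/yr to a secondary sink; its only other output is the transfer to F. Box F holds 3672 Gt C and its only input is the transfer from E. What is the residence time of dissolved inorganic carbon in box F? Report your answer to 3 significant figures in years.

Box A: F(A→B) = (37.34 + 27.75) − 20.35 = 44.740 Gt C/yr.
Box B: F(B→C) = (44.740 + 20.01) − 10.65 = 54.100 Gt C/yr.
Box C: F(C→D) = (54.100 + 15.37) − 22.53 = 46.940 Gt C/yr.
Box D: F(D→E) = (46.940 + 17.82) − 29.52 = 35.240 Gt C/yr.
Box E: F(E→F) = (35.240 + 13.20) − 12.98 = 35.460 Gt C/yr.
Box F throughput = its input = 35.460 Gt C/yr; τ = 3672 / 35.460 = 103.6 yr.

104 yr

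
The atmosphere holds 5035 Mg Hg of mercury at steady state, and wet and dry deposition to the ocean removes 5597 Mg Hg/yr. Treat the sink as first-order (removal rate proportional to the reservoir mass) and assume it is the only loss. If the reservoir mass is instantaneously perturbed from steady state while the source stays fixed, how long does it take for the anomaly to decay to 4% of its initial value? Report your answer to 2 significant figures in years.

2.9 yr

For a linear reservoir the anomaly decays as exp(−t/τ) with τ = M/F = 5035/5597 = 0.8996 yr.
exp(−t/τ) = 0.04 ⇒ t = −τ ln(0.04) = 0.8996 × 3.219 = 2.896 yr.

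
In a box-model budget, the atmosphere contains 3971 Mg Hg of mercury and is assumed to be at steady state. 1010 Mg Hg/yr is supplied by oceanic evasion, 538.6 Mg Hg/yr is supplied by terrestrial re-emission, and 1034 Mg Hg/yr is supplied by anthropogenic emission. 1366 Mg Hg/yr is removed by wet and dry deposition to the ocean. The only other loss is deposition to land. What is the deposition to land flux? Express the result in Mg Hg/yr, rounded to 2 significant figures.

At steady state ΣF_in = ΣF_out.
ΣF_in = 1010 + 538.6 + 1034 = 2582.6 Mg Hg/yr.
Deposition to land flux = ΣF_in − (1366) = 2582.6 − 1366 = 1217 Mg Hg/yr.

1200 Mg Hg/yr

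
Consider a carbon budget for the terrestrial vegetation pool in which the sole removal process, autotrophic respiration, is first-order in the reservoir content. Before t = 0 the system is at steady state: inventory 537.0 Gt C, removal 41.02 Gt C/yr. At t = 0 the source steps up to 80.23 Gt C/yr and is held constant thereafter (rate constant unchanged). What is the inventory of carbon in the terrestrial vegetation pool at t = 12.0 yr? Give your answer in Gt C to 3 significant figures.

845 Gt C

Residence time τ = M₀/F₀ = 13.09 yr. The eventual steady state is M_∞ = M₀·(F₁/F₀) = 537.0 × 80.23/41.02 = 1050.3 Gt C.
The anomaly ΔM(t) = M(t) − M_∞ decays as ΔM₀·e^(−t/τ) with ΔM₀ = 537.0 − 1050.3 = −513.3 Gt C.
At t = 12.0 yr, e^(−t/τ) = e^(−0.9166) = 0.3999, so ΔM = −205.2 Gt C and M = 1050.3 − 205.2 = 845.06 Gt C.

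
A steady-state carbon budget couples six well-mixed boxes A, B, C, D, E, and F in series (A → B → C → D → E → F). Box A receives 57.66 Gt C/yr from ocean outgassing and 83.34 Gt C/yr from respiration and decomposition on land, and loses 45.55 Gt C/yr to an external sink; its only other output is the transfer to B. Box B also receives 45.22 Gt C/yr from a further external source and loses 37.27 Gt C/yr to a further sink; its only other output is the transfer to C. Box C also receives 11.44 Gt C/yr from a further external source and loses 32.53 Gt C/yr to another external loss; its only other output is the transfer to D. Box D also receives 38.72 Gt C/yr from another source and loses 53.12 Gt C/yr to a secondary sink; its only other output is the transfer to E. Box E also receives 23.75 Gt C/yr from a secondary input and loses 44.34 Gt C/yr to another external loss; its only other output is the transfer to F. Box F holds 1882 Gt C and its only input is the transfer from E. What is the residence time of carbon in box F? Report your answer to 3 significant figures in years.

Box A: F(A→B) = (57.66 + 83.34) − 45.55 = 95.450 Gt C/yr.
Box B: F(B→C) = (95.450 + 45.22) − 37.27 = 103.40 Gt C/yr.
Box C: F(C→D) = (103.40 + 11.44) − 32.53 = 82.310 Gt C/yr.
Box D: F(D→E) = (82.310 + 38.72) − 53.12 = 67.910 Gt C/yr.
Box E: F(E→F) = (67.910 + 23.75) − 44.34 = 47.320 Gt C/yr.
Box F throughput = its input = 47.320 Gt C/yr; τ = 1882 / 47.320 = 39.77 yr.

39.8 yr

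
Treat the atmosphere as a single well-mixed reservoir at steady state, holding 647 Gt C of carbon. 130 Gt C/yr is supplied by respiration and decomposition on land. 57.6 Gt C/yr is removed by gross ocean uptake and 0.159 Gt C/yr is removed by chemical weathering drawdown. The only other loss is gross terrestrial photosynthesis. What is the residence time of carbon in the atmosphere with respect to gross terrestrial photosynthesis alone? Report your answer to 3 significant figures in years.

At steady state ΣF_in = ΣF_out.
ΣF_in = 130.00 Gt C/yr.
Gross terrestrial photosynthesis flux = ΣF_in − (57.6 + 0.159) = 130.00 − 57.76 = 72.24 Gt C/yr.
τ = M / F = 647 / 72.24 = 8.956 yr.

8.96 yr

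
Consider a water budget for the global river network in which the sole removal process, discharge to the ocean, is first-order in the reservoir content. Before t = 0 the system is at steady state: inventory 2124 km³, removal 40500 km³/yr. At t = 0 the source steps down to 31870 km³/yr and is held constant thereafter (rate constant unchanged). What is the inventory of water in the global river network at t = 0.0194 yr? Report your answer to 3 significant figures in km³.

The sink rate constant is k = F₀/M₀ = 40500/2124 = 19.07 yr⁻¹.
Solving dM/dt = F₁ − kM with M(0) = M₀ gives M(t) = F₁/k + (M₀ − F₁/k)·e^(−kt).
F₁/k = 31870/19.07 = 1671.4 km³; kt = 19.07 × 0.0194 = 0.3699, e^(−kt) = 0.6908.
M(0.0194) = 1671.4 + (2124 − 1671.4) × 0.6908 = 1671.4 + 312.6 = 1984.1 km³.

1980 km³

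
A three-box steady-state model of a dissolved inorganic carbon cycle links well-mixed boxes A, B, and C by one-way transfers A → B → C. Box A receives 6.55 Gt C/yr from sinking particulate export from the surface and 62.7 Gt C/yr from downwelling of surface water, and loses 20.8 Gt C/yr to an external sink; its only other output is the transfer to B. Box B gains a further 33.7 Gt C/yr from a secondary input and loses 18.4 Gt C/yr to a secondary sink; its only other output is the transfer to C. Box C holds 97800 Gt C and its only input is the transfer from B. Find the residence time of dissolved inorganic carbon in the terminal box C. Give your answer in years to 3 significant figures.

1530 yr

Box A: F(A→B) = (6.55 + 62.7) − 20.8 = 48.450 Gt C/yr.
Box B: F(B→C) = (48.450 + 33.7) − 18.4 = 63.750 Gt C/yr.
Box C throughput = its input = 63.750 Gt C/yr; τ = 97800 / 63.750 = 1534 yr.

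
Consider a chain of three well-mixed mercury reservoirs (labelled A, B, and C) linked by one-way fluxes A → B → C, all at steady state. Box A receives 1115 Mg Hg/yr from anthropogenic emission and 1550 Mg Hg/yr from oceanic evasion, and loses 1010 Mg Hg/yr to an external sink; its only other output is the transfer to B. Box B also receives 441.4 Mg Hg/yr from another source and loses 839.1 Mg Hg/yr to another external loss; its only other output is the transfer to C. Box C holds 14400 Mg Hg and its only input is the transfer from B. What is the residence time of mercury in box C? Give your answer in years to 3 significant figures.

Box A: F(A→B) = (1115 + 1550) − 1010 = 1655.0 Mg Hg/yr.
Box B: F(B→C) = (1655.0 + 441.4) − 839.1 = 1257.3 Mg Hg/yr.
Box C throughput = its input = 1257.3 Mg Hg/yr; τ = 14400 / 1257.3 = 11.45 yr.

11.5 yr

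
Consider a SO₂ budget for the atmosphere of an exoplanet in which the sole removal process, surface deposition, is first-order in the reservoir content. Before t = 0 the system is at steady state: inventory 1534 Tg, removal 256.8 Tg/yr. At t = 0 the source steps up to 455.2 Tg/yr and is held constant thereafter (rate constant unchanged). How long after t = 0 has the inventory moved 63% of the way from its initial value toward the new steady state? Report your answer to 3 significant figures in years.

5.94 yr

τ = M₀/F₀ = 1534/256.8 = 5.974 yr.
The remaining gap fraction is e^(−t/τ); 63% covered ⇒ e^(−t/τ) = 0.370.
t = −τ ln(0.370) = 5.974 × 0.9943 = 5.939 yr.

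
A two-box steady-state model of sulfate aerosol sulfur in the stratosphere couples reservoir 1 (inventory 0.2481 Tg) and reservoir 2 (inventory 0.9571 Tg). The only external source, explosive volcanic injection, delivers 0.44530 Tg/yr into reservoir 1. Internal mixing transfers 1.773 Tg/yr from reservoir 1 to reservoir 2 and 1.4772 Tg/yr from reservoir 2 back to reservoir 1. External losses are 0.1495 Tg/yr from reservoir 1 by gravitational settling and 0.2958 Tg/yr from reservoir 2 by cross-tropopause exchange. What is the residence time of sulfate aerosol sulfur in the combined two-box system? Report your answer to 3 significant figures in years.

2.71 yr

For the system as a whole, the A↔B exchange is internal and contributes nothing to the throughput; only the external sinks remove mass.
M_total = 0.2481 + 0.9571 = 1.2052 Tg.
ΣF_external_out = 0.1495 + 0.2958 = 0.44530 Tg/yr.
τ = M_total / ΣF_ext = 1.2052 / 0.44530 = 2.706 yr.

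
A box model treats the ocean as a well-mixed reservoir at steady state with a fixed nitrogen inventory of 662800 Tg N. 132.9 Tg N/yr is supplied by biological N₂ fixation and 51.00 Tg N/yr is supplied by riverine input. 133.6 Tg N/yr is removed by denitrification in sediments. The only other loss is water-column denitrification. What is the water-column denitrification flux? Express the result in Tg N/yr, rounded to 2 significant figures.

50 Tg N/yr

At steady state ΣF_in = ΣF_out.
ΣF_in = 132.9 + 51.00 = 183.90 Tg N/yr.
Water-column denitrification flux = ΣF_in − (133.6) = 183.90 − 133.6 = 50.30 Tg N/yr.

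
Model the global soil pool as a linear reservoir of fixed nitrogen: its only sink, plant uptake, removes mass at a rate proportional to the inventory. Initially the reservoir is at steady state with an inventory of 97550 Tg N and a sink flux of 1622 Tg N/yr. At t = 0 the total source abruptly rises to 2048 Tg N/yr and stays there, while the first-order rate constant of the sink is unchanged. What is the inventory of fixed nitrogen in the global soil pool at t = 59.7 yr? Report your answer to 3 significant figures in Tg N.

The sink rate constant is k = F₀/M₀ = 1622/97550 = 0.01663 yr⁻¹.
Solving dM/dt = F₁ − kM with M(0) = M₀ gives M(t) = F₁/k + (M₀ − F₁/k)·e^(−kt).
F₁/k = 2048/0.01663 = 123170 Tg N; kt = 0.01663 × 59.7 = 0.9927, e^(−kt) = 0.3706.
M(59.7) = 123170 + (97550 − 123170) × 0.3706 = 123170 − 9495 = 113680 Tg N.

114000 Tg N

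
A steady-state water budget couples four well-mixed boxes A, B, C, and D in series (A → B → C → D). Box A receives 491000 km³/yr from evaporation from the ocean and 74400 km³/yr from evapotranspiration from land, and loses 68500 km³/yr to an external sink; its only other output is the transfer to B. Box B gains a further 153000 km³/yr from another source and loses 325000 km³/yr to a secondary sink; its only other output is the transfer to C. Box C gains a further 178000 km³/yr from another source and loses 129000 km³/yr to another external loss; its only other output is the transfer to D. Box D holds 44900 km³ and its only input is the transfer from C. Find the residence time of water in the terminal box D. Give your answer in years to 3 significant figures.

Box A: F(A→B) = (491000 + 74400) − 68500 = 496900 km³/yr.
Box B: F(B→C) = (496900 + 153000) − 325000 = 324900 km³/yr.
Box C: F(C→D) = (324900 + 178000) − 129000 = 373900 km³/yr.
Box D throughput = its input = 373900 km³/yr; τ = 44900 / 373900 = 0.1201 yr.

0.120 yr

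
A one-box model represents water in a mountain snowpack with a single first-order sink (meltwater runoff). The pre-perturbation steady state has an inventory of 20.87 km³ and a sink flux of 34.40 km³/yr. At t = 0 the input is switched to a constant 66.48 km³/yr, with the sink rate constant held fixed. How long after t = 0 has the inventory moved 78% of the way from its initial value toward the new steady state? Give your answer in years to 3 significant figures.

τ = M₀/F₀ = 20.87/34.40 = 0.6067 yr.
The remaining gap fraction is e^(−t/τ); 78% covered ⇒ e^(−t/τ) = 0.220.
t = −τ ln(0.220) = 0.6067 × 1.514 = 0.9186 yr.

0.919 yr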